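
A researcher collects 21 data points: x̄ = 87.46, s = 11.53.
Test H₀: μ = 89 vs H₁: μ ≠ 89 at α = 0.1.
One-sample t-test:
H₀: μ = 89
H₁: μ ≠ 89
df = n - 1 = 20
t = (x̄ - μ₀) / (s/√n) = (87.46 - 89) / (11.53/√21) = -0.612
p-value = 0.5474

Since p-value > α = 0.1, we fail to reject H₀.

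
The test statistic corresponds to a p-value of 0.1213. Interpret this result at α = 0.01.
Since p = 0.1213 > α = 0.01, fail to reject H₀.
There is insufficient evidence to reject the null hypothesis; the result is not statistically significant at the 0.01 level.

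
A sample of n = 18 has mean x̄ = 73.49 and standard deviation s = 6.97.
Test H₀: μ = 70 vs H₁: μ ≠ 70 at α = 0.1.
One-sample t-test:
H₀: μ = 70
H₁: μ ≠ 70
df = n - 1 = 17
t = (x̄ - μ₀) / (s/√n) = (73.49 - 70) / (6.97/√18) = 2.124
p-value = 0.0486

Since p-value < α = 0.1, we reject H₀.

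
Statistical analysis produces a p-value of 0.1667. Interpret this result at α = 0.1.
Since p = 0.1667 > α = 0.1, fail to reject H₀.
There is insufficient evidence to reject the null hypothesis; the result is not statistically significant at the 0.1 level.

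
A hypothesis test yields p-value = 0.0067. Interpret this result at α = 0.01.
Since p = 0.0067 < α = 0.01, reject H₀.
There is sufficient evidence to reject the null hypothesis; the result is statistically significant at the 0.01 level.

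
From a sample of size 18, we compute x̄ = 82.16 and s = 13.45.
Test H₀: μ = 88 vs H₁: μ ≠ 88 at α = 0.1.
One-sample t-test:
H₀: μ = 88
H₁: μ ≠ 88
df = n - 1 = 17
t = (x̄ - μ₀) / (s/√n) = (82.16 - 88) / (13.45/√18) = -1.842
p-value = 0.0830

Since p-value < α = 0.1, we reject H₀.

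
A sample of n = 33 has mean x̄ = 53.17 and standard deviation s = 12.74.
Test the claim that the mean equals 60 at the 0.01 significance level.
One-sample t-test:
H₀: μ = 60
H₁: μ ≠ 60
df = n - 1 = 32
t = (x̄ - μ₀) / (s/√n) = (53.17 - 60) / (12.74/√33) = -3.080
p-value = 0.0042

Since p-value < α = 0.01, we reject H₀.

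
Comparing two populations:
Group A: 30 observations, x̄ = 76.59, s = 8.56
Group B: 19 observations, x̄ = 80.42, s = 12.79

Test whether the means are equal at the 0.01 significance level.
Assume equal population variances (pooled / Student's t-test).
Student's two-sample t-test (equal variances):
H₀: μ₁ = μ₂
H₁: μ₁ ≠ μ₂
df = n₁ + n₂ - 2 = 47
Pooled variance s_p² = [(n₁-1)s₁² + (n₂-1)s₂²] / (n₁ + n₂ - 2) = [(29)(8.56²) + (18)(12.79²)] / 47 = 107.8606
SE = √(s_p²(1/n₁ + 1/n₂)) = √(107.8606 × (1/30 + 1/19)) = 3.0450
t = (x̄₁ - x̄₂) / SE = (76.59 - 80.42) / 3.0450 = -3.83 / 3.0450 = -1.258
p-value = 0.2147

Since p-value > α = 0.01, we fail to reject H₀.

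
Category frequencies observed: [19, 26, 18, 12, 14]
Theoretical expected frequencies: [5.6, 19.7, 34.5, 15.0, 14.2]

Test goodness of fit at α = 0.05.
Chi-square goodness of fit test:
H₀: observed counts match expected distribution
H₁: observed counts differ from expected distribution
df = k - 1 = 4
χ² = Σ(O - E)²/E
   = (19 - 5.6)²/5.6 + (26 - 19.7)²/19.7 + (18 - 34.5)²/34.5 + (12 - 15.0)²/15.0 + (14 - 14.2)²/14.2
   = 32.064 + 2.015 + 7.891 + 0.600 + 0.003
   = 42.57
p-value < 0.0001

Since p-value < α = 0.05, we reject H₀.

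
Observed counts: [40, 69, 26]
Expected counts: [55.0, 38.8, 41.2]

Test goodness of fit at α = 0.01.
Chi-square goodness of fit test:
H₀: observed counts match expected distribution
H₁: observed counts differ from expected distribution
df = k - 1 = 2
χ² = Σ(O - E)²/E
   = (40 - 55.0)²/55.0 + (69 - 38.8)²/38.8 + (26 - 41.2)²/41.2
   = 4.091 + 23.506 + 5.608
   = 33.20
p-value < 0.0001

Since p-value < α = 0.01, we reject H₀.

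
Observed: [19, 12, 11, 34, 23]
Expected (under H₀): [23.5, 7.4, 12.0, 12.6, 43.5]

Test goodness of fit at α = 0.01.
Chi-square goodness of fit test:
H₀: observed counts match expected distribution
H₁: observed counts differ from expected distribution
df = k - 1 = 4
χ² = Σ(O - E)²/E
   = (19 - 23.5)²/23.5 + (12 - 7.4)²/7.4 + (11 - 12.0)²/12.0 + (34 - 12.6)²/12.6 + (23 - 43.5)²/43.5
   = 0.862 + 2.859 + 0.083 + 36.346 + 9.661
   = 49.81
p-value < 0.0001

Since p-value < α = 0.01, we reject H₀.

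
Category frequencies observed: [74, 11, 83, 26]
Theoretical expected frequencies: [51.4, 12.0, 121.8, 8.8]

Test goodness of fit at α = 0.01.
Chi-square goodness of fit test:
H₀: observed counts match expected distribution
H₁: observed counts differ from expected distribution
df = k - 1 = 3
χ² = Σ(O - E)²/E
   = (74 - 51.4)²/51.4 + (11 - 12.0)²/12.0 + (83 - 121.8)²/121.8 + (26 - 8.8)²/8.8
   = 9.937 + 0.083 + 12.360 + 33.618
   = 56.00
p-value < 0.0001

Since p-value < α = 0.01, we reject H₀.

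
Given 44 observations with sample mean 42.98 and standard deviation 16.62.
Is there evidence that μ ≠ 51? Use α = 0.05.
One-sample t-test:
H₀: μ = 51
H₁: μ ≠ 51
df = n - 1 = 43
t = (x̄ - μ₀) / (s/√n) = (42.98 - 51) / (16.62/√44) = -3.201
p-value = 0.0026

Since p-value < α = 0.05, we reject H₀.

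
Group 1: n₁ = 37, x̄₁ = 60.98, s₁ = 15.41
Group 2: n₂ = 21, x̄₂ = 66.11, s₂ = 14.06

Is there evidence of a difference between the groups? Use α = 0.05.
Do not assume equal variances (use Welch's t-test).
Welch's two-sample t-test:
H₀: μ₁ = μ₂
H₁: μ₁ ≠ μ₂
s₁²/n₁ = 15.41²/37 = 6.4181,  s₂²/n₂ = 14.06²/21 = 9.4135
SE = √(s₁²/n₁ + s₂²/n₂) = √(6.4181 + 9.4135) = 3.9789
df (Welch-Satterthwaite) = (s₁²/n₁ + s₂²/n₂)² / [(s₁²/n₁)²/(n₁-1) + (s₂²/n₂)²/(n₂-1)] ≈ 44.96
t = (x̄₁ - x̄₂) / SE = (60.98 - 66.11) / 3.9789 = -5.13 / 3.9789 = -1.289
p-value = 0.2039

Since p-value > α = 0.05, we fail to reject H₀.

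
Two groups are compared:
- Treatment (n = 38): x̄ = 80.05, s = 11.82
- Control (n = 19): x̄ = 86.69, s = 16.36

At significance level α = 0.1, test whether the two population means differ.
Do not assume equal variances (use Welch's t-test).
Welch's two-sample t-test:
H₀: μ₁ = μ₂
H₁: μ₁ ≠ μ₂
s₁²/n₁ = 11.82²/38 = 3.6766,  s₂²/n₂ = 16.36²/19 = 14.0868
SE = √(s₁²/n₁ + s₂²/n₂) = √(3.6766 + 14.0868) = 4.2147
df (Welch-Satterthwaite) = (s₁²/n₁ + s₂²/n₂)² / [(s₁²/n₁)²/(n₁-1) + (s₂²/n₂)²/(n₂-1)] ≈ 27.70
t = (x̄₁ - x̄₂) / SE = (80.05 - 86.69) / 4.2147 = -6.64 / 4.2147 = -1.575
p-value = 0.1265

Since p-value > α = 0.1, we fail to reject H₀.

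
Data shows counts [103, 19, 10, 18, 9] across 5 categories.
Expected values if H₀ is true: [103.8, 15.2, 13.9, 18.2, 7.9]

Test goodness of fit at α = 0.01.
Chi-square goodness of fit test:
H₀: observed counts match expected distribution
H₁: observed counts differ from expected distribution
df = k - 1 = 4
χ² = Σ(O - E)²/E
   = (103 - 103.8)²/103.8 + (19 - 15.2)²/15.2 + (10 - 13.9)²/13.9 + (18 - 18.2)²/18.2 + (9 - 7.9)²/7.9
   = 0.006 + 0.950 + 1.094 + 0.002 + 0.153
   = 2.21
p-value = 0.6980

Since p-value > α = 0.01, we fail to reject H₀.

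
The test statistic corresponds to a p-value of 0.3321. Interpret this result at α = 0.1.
Since p = 0.3321 > α = 0.1, fail to reject H₀.
There is insufficient evidence to reject the null hypothesis; the result is not statistically significant at the 0.1 level.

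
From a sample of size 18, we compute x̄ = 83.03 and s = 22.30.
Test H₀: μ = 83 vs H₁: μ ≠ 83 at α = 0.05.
One-sample t-test:
H₀: μ = 83
H₁: μ ≠ 83
df = n - 1 = 17
t = (x̄ - μ₀) / (s/√n) = (83.03 - 83) / (22.30/√18) = 0.006
p-value = 0.9955

Since p-value > α = 0.05, we fail to reject H₀.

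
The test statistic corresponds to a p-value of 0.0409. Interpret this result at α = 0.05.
Since p = 0.0409 < α = 0.05, reject H₀.
There is sufficient evidence to reject the null hypothesis; the result is statistically significant at the 0.05 level.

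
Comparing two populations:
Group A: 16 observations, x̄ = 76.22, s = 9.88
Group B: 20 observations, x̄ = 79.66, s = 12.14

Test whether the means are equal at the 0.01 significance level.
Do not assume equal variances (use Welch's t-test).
Welch's two-sample t-test:
H₀: μ₁ = μ₂
H₁: μ₁ ≠ μ₂
s₁²/n₁ = 9.88²/16 = 6.1009,  s₂²/n₂ = 12.14²/20 = 7.3690
SE = √(s₁²/n₁ + s₂²/n₂) = √(6.1009 + 7.3690) = 3.6701
df (Welch-Satterthwaite) = (s₁²/n₁ + s₂²/n₂)² / [(s₁²/n₁)²/(n₁-1) + (s₂²/n₂)²/(n₂-1)] ≈ 33.98
t = (x̄₁ - x̄₂) / SE = (76.22 - 79.66) / 3.6701 = -3.44 / 3.6701 = -0.937
p-value = 0.3552

Since p-value > α = 0.01, we fail to reject H₀.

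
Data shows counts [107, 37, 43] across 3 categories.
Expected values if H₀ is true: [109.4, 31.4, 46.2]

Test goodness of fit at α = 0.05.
Chi-square goodness of fit test:
H₀: observed counts match expected distribution
H₁: observed counts differ from expected distribution
df = k - 1 = 2
χ² = Σ(O - E)²/E
   = (107 - 109.4)²/109.4 + (37 - 31.4)²/31.4 + (43 - 46.2)²/46.2
   = 0.053 + 0.999 + 0.222
   = 1.27
p-value = 0.5291

Since p-value > α = 0.05, we fail to reject H₀.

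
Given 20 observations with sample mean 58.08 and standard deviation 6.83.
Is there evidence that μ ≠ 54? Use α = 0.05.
One-sample t-test:
H₀: μ = 54
H₁: μ ≠ 54
df = n - 1 = 19
t = (x̄ - μ₀) / (s/√n) = (58.08 - 54) / (6.83/√20) = 2.671
p-value = 0.0151

Since p-value < α = 0.05, we reject H₀.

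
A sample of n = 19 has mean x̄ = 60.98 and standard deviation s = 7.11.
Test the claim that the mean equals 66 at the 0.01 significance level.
One-sample t-test:
H₀: μ = 66
H₁: μ ≠ 66
df = n - 1 = 18
t = (x̄ - μ₀) / (s/√n) = (60.98 - 66) / (7.11/√19) = -3.078
p-value = 0.0065

Since p-value < α = 0.01, we reject H₀.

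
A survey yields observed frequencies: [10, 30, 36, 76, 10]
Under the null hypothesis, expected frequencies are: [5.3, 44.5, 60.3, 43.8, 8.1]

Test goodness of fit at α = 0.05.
Chi-square goodness of fit test:
H₀: observed counts match expected distribution
H₁: observed counts differ from expected distribution
df = k - 1 = 4
χ² = Σ(O - E)²/E
   = (10 - 5.3)²/5.3 + (30 - 44.5)²/44.5 + (36 - 60.3)²/60.3 + (76 - 43.8)²/43.8 + (10 - 8.1)²/8.1
   = 4.168 + 4.725 + 9.793 + 23.672 + 0.446
   = 42.80
p-value < 0.0001

Since p-value < α = 0.05, we reject H₀.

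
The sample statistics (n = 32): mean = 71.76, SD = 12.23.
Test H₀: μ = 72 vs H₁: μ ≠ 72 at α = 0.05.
One-sample t-test:
H₀: μ = 72
H₁: μ ≠ 72
df = n - 1 = 31
t = (x̄ - μ₀) / (s/√n) = (71.76 - 72) / (12.23/√32) = -0.111
p-value = 0.9123

Since p-value > α = 0.05, we fail to reject H₀.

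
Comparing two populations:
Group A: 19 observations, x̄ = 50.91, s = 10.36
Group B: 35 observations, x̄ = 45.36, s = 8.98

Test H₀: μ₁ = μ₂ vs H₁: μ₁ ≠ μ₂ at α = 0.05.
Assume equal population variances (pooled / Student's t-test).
Student's two-sample t-test (equal variances):
H₀: μ₁ = μ₂
H₁: μ₁ ≠ μ₂
df = n₁ + n₂ - 2 = 52
Pooled variance s_p² = [(n₁-1)s₁² + (n₂-1)s₂²] / (n₁ + n₂ - 2) = [(18)(10.36²) + (34)(8.98²)] / 52 = 89.8790
SE = √(s_p²(1/n₁ + 1/n₂)) = √(89.8790 × (1/19 + 1/35)) = 2.7016
t = (x̄₁ - x̄₂) / SE = (50.91 - 45.36) / 2.7016 = 5.55 / 2.7016 = 2.054
p-value = 0.0450

Since p-value < α = 0.05, we reject H₀.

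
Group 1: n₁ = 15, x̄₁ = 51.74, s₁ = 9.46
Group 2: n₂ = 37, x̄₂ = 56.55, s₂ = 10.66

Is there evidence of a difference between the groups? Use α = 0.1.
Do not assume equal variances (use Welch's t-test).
Welch's two-sample t-test:
H₀: μ₁ = μ₂
H₁: μ₁ ≠ μ₂
s₁²/n₁ = 9.46²/15 = 5.9661,  s₂²/n₂ = 10.66²/37 = 3.0712
SE = √(s₁²/n₁ + s₂²/n₂) = √(5.9661 + 3.0712) = 3.0062
df (Welch-Satterthwaite) = (s₁²/n₁ + s₂²/n₂)² / [(s₁²/n₁)²/(n₁-1) + (s₂²/n₂)²/(n₂-1)] ≈ 29.12
t = (x̄₁ - x̄₂) / SE = (51.74 - 56.55) / 3.0062 = -4.81 / 3.0062 = -1.600
p-value = 0.1204

Since p-value > α = 0.1, we fail to reject H₀.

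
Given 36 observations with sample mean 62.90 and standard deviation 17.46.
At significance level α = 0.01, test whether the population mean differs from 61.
One-sample t-test:
H₀: μ = 61
H₁: μ ≠ 61
df = n - 1 = 35
t = (x̄ - μ₀) / (s/√n) = (62.90 - 61) / (17.46/√36) = 0.653
p-value = 0.5181

Since p-value > α = 0.01, we fail to reject H₀.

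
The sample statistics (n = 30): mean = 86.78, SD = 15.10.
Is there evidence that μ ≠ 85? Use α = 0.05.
One-sample t-test:
H₀: μ = 85
H₁: μ ≠ 85
df = n - 1 = 29
t = (x̄ - μ₀) / (s/√n) = (86.78 - 85) / (15.10/√30) = 0.646
p-value = 0.5236

Since p-value > α = 0.05, we fail to reject H₀.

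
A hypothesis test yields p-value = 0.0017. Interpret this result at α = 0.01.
Since p = 0.0017 < α = 0.01, reject H₀.
There is sufficient evidence to reject the null hypothesis; the result is statistically significant at the 0.01 level.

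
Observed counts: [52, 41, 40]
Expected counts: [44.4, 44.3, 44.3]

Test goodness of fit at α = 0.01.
Chi-square goodness of fit test:
H₀: observed counts match expected distribution
H₁: observed counts differ from expected distribution
df = k - 1 = 2
χ² = Σ(O - E)²/E
   = (52 - 44.4)²/44.4 + (41 - 44.3)²/44.3 + (40 - 44.3)²/44.3
   = 1.301 + 0.246 + 0.417
   = 1.96
p-value = 0.3745

Since p-value > α = 0.01, we fail to reject H₀.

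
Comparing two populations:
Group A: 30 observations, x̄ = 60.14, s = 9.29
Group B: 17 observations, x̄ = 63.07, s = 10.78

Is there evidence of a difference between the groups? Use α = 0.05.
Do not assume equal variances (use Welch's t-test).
Welch's two-sample t-test:
H₀: μ₁ = μ₂
H₁: μ₁ ≠ μ₂
s₁²/n₁ = 9.29²/30 = 2.8768,  s₂²/n₂ = 10.78²/17 = 6.8358
SE = √(s₁²/n₁ + s₂²/n₂) = √(2.8768 + 6.8358) = 3.1165
df (Welch-Satterthwaite) = (s₁²/n₁ + s₂²/n₂)² / [(s₁²/n₁)²/(n₁-1) + (s₂²/n₂)²/(n₂-1)] ≈ 29.43
t = (x̄₁ - x̄₂) / SE = (60.14 - 63.07) / 3.1165 = -2.93 / 3.1165 = -0.940
p-value = 0.3548

Since p-value > α = 0.05, we fail to reject H₀.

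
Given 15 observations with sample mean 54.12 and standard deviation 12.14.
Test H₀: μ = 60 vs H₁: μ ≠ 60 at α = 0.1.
One-sample t-test:
H₀: μ = 60
H₁: μ ≠ 60
df = n - 1 = 14
t = (x̄ - μ₀) / (s/√n) = (54.12 - 60) / (12.14/√15) = -1.876
p-value = 0.0817

Since p-value < α = 0.1, we reject H₀.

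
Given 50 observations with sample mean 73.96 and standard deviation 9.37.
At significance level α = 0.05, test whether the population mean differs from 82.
One-sample t-test:
H₀: μ = 82
H₁: μ ≠ 82
df = n - 1 = 49
t = (x̄ - μ₀) / (s/√n) = (73.96 - 82) / (9.37/√50) = -6.067
p-value < 0.0001

Since p-value < α = 0.05, we reject H₀.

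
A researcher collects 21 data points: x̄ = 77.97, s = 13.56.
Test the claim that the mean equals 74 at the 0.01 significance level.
One-sample t-test:
H₀: μ = 74
H₁: μ ≠ 74
df = n - 1 = 20
t = (x̄ - μ₀) / (s/√n) = (77.97 - 74) / (13.56/√21) = 1.342
p-value = 0.1947

Since p-value > α = 0.01, we fail to reject H₀.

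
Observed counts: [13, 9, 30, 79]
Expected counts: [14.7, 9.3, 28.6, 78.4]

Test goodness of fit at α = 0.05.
Chi-square goodness of fit test:
H₀: observed counts match expected distribution
H₁: observed counts differ from expected distribution
df = k - 1 = 3
χ² = Σ(O - E)²/E
   = (13 - 14.7)²/14.7 + (9 - 9.3)²/9.3 + (30 - 28.6)²/28.6 + (79 - 78.4)²/78.4
   = 0.197 + 0.010 + 0.069 + 0.005
   = 0.28
p-value = 0.9639

Since p-value > α = 0.05, we fail to reject H₀.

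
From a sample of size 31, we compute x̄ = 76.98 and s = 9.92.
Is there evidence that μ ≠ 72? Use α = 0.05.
One-sample t-test:
H₀: μ = 72
H₁: μ ≠ 72
df = n - 1 = 30
t = (x̄ - μ₀) / (s/√n) = (76.98 - 72) / (9.92/√31) = 2.795
p-value = 0.0090

Since p-value < α = 0.05, we reject H₀.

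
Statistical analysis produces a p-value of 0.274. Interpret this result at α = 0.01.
Since p = 0.274 > α = 0.01, fail to reject H₀.
There is insufficient evidence to reject the null hypothesis; the result is not statistically significant at the 0.01 level.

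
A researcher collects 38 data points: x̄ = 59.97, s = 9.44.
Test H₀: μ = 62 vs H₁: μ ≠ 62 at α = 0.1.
One-sample t-test:
H₀: μ = 62
H₁: μ ≠ 62
df = n - 1 = 37
t = (x̄ - μ₀) / (s/√n) = (59.97 - 62) / (9.44/√38) = -1.326
p-value = 0.1931

Since p-value > α = 0.1, we fail to reject H₀.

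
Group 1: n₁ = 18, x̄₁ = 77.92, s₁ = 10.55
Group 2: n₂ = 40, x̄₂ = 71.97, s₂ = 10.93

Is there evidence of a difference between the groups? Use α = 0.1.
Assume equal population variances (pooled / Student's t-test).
Student's two-sample t-test (equal variances):
H₀: μ₁ = μ₂
H₁: μ₁ ≠ μ₂
df = n₁ + n₂ - 2 = 56
Pooled variance s_p² = [(n₁-1)s₁² + (n₂-1)s₂²] / (n₁ + n₂ - 2) = [(17)(10.55²) + (39)(10.93²)] / 56 = 116.9870
SE = √(s_p²(1/n₁ + 1/n₂)) = √(116.9870 × (1/18 + 1/40)) = 3.0698
t = (x̄₁ - x̄₂) / SE = (77.92 - 71.97) / 3.0698 = 5.95 / 3.0698 = 1.938
p-value = 0.0576

Since p-value < α = 0.1, we reject H₀.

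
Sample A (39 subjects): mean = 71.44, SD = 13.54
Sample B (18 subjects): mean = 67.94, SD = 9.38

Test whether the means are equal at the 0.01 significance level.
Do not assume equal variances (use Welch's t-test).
Welch's two-sample t-test:
H₀: μ₁ = μ₂
H₁: μ₁ ≠ μ₂
s₁²/n₁ = 13.54²/39 = 4.7008,  s₂²/n₂ = 9.38²/18 = 4.8880
SE = √(s₁²/n₁ + s₂²/n₂) = √(4.7008 + 4.8880) = 3.0966
df (Welch-Satterthwaite) = (s₁²/n₁ + s₂²/n₂)² / [(s₁²/n₁)²/(n₁-1) + (s₂²/n₂)²/(n₂-1)] ≈ 46.27
t = (x̄₁ - x̄₂) / SE = (71.44 - 67.94) / 3.0966 = 3.50 / 3.0966 = 1.130
p-value = 0.2642

Since p-value > α = 0.01, we fail to reject H₀.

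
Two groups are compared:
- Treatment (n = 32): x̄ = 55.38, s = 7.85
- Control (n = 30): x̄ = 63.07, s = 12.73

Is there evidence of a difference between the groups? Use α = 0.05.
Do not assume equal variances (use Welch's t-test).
Welch's two-sample t-test:
H₀: μ₁ = μ₂
H₁: μ₁ ≠ μ₂
s₁²/n₁ = 7.85²/32 = 1.9257,  s₂²/n₂ = 12.73²/30 = 5.4018
SE = √(s₁²/n₁ + s₂²/n₂) = √(1.9257 + 5.4018) = 2.7069
df (Welch-Satterthwaite) = (s₁²/n₁ + s₂²/n₂)² / [(s₁²/n₁)²/(n₁-1) + (s₂²/n₂)²/(n₂-1)] ≈ 47.69
t = (x̄₁ - x̄₂) / SE = (55.38 - 63.07) / 2.7069 = -7.69 / 2.7069 = -2.841
p-value = 0.0066

Since p-value < α = 0.05, we reject H₀.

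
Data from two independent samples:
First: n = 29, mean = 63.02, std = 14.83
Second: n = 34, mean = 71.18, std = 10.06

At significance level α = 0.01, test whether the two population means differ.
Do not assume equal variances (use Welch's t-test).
Welch's two-sample t-test:
H₀: μ₁ = μ₂
H₁: μ₁ ≠ μ₂
s₁²/n₁ = 14.83²/29 = 7.5838,  s₂²/n₂ = 10.06²/34 = 2.9766
SE = √(s₁²/n₁ + s₂²/n₂) = √(7.5838 + 2.9766) = 3.2497
df (Welch-Satterthwaite) = (s₁²/n₁ + s₂²/n₂)² / [(s₁²/n₁)²/(n₁-1) + (s₂²/n₂)²/(n₂-1)] ≈ 48.02
t = (x̄₁ - x̄₂) / SE = (63.02 - 71.18) / 3.2497 = -8.16 / 3.2497 = -2.511
p-value = 0.0155

Since p-value > α = 0.01, we fail to reject H₀.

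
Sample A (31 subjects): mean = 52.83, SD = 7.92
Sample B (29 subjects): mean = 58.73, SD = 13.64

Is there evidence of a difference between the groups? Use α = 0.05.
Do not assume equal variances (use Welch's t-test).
Welch's two-sample t-test:
H₀: μ₁ = μ₂
H₁: μ₁ ≠ μ₂
s₁²/n₁ = 7.92²/31 = 2.0234,  s₂²/n₂ = 13.64²/29 = 6.4155
SE = √(s₁²/n₁ + s₂²/n₂) = √(2.0234 + 6.4155) = 2.9050
df (Welch-Satterthwaite) = (s₁²/n₁ + s₂²/n₂)² / [(s₁²/n₁)²/(n₁-1) + (s₂²/n₂)²/(n₂-1)] ≈ 44.33
t = (x̄₁ - x̄₂) / SE = (52.83 - 58.73) / 2.9050 = -5.90 / 2.9050 = -2.031
p-value = 0.0483

Since p-value < α = 0.05, we reject H₀.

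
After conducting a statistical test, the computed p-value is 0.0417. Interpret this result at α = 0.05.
Since p = 0.0417 < α = 0.05, reject H₀.
There is sufficient evidence to reject the null hypothesis; the result is statistically significant at the 0.05 level.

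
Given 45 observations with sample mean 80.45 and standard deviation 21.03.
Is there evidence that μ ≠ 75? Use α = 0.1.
One-sample t-test:
H₀: μ = 75
H₁: μ ≠ 75
df = n - 1 = 44
t = (x̄ - μ₀) / (s/√n) = (80.45 - 75) / (21.03/√45) = 1.738
p-value = 0.0891

Since p-value < α = 0.1, we reject H₀.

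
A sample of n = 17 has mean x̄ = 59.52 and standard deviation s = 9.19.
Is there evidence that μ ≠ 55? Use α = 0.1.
One-sample t-test:
H₀: μ = 55
H₁: μ ≠ 55
df = n - 1 = 16
t = (x̄ - μ₀) / (s/√n) = (59.52 - 55) / (9.19/√17) = 2.028
p-value = 0.0596

Since p-value < α = 0.1, we reject H₀.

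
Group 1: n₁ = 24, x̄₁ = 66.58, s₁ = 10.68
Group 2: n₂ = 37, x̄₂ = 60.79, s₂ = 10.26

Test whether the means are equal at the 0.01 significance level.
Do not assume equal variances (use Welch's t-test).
Welch's two-sample t-test:
H₀: μ₁ = μ₂
H₁: μ₁ ≠ μ₂
s₁²/n₁ = 10.68²/24 = 4.7526,  s₂²/n₂ = 10.26²/37 = 2.8451
SE = √(s₁²/n₁ + s₂²/n₂) = √(4.7526 + 2.8451) = 2.7564
df (Welch-Satterthwaite) = (s₁²/n₁ + s₂²/n₂)² / [(s₁²/n₁)²/(n₁-1) + (s₂²/n₂)²/(n₂-1)] ≈ 47.83
t = (x̄₁ - x̄₂) / SE = (66.58 - 60.79) / 2.7564 = 5.79 / 2.7564 = 2.101
p-value = 0.0410

Since p-value > α = 0.01, we fail to reject H₀.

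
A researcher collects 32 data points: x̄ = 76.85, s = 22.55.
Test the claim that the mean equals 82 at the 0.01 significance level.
One-sample t-test:
H₀: μ = 82
H₁: μ ≠ 82
df = n - 1 = 31
t = (x̄ - μ₀) / (s/√n) = (76.85 - 82) / (22.55/√32) = -1.292
p-value = 0.2059

Since p-value > α = 0.01, we fail to reject H₀.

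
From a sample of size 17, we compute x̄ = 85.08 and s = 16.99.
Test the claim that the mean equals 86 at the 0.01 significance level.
One-sample t-test:
H₀: μ = 86
H₁: μ ≠ 86
df = n - 1 = 16
t = (x̄ - μ₀) / (s/√n) = (85.08 - 86) / (16.99/√17) = -0.223
p-value = 0.8262

Since p-value > α = 0.01, we fail to reject H₀.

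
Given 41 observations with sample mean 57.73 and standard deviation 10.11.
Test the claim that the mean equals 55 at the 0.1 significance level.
One-sample t-test:
H₀: μ = 55
H₁: μ ≠ 55
df = n - 1 = 40
t = (x̄ - μ₀) / (s/√n) = (57.73 - 55) / (10.11/√41) = 1.729
p-value = 0.0915

Since p-value < α = 0.1, we reject H₀.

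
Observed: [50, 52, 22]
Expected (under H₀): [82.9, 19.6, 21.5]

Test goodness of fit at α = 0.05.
Chi-square goodness of fit test:
H₀: observed counts match expected distribution
H₁: observed counts differ from expected distribution
df = k - 1 = 2
χ² = Σ(O - E)²/E
   = (50 - 82.9)²/82.9 + (52 - 19.6)²/19.6 + (22 - 21.5)²/21.5
   = 13.057 + 53.559 + 0.012
   = 66.63
p-value < 0.0001

Since p-value < α = 0.05, we reject H₀.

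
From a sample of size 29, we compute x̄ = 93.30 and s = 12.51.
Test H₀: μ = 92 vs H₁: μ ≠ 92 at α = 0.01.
One-sample t-test:
H₀: μ = 92
H₁: μ ≠ 92
df = n - 1 = 28
t = (x̄ - μ₀) / (s/√n) = (93.30 - 92) / (12.51/√29) = 0.560
p-value = 0.5802

Since p-value > α = 0.01, we fail to reject H₀.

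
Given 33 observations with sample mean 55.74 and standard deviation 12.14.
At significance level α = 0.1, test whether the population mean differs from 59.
One-sample t-test:
H₀: μ = 59
H₁: μ ≠ 59
df = n - 1 = 32
t = (x̄ - μ₀) / (s/√n) = (55.74 - 59) / (12.14/√33) = -1.543
p-value = 0.1328

Since p-value > α = 0.1, we fail to reject H₀.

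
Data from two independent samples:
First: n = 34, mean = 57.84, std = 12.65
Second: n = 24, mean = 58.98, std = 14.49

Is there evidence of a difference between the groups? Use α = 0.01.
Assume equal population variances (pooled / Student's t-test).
Student's two-sample t-test (equal variances):
H₀: μ₁ = μ₂
H₁: μ₁ ≠ μ₂
df = n₁ + n₂ - 2 = 56
Pooled variance s_p² = [(n₁-1)s₁² + (n₂-1)s₂²] / (n₁ + n₂ - 2) = [(33)(12.65²) + (23)(14.49²)] / 56 = 180.5326
SE = √(s_p²(1/n₁ + 1/n₂)) = √(180.5326 × (1/34 + 1/24)) = 3.5822
t = (x̄₁ - x̄₂) / SE = (57.84 - 58.98) / 3.5822 = -1.14 / 3.5822 = -0.318
p-value = 0.7515

Since p-value > α = 0.01, we fail to reject H₀.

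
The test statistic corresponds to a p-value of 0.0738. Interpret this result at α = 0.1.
Since p = 0.0738 < α = 0.1, reject H₀.
There is sufficient evidence to reject the null hypothesis; the result is statistically significant at the 0.1 level.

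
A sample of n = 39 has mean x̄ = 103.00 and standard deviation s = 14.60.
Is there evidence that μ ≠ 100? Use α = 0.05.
One-sample t-test:
H₀: μ = 100
H₁: μ ≠ 100
df = n - 1 = 38
t = (x̄ - μ₀) / (s/√n) = (103.00 - 100) / (14.60/√39) = 1.283
p-value = 0.2072

Since p-value > α = 0.05, we fail to reject H₀.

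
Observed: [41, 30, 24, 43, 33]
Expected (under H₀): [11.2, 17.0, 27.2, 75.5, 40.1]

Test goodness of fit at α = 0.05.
Chi-square goodness of fit test:
H₀: observed counts match expected distribution
H₁: observed counts differ from expected distribution
df = k - 1 = 4
χ² = Σ(O - E)²/E
   = (41 - 11.2)²/11.2 + (30 - 17.0)²/17.0 + (24 - 27.2)²/27.2 + (43 - 75.5)²/75.5 + (33 - 40.1)²/40.1
   = 79.289 + 9.941 + 0.376 + 13.990 + 1.257
   = 104.85
p-value < 0.0001

Since p-value < α = 0.05, we reject H₀.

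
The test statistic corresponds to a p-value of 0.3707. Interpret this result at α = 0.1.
Since p = 0.3707 > α = 0.1, fail to reject H₀.
There is insufficient evidence to reject the null hypothesis; the result is not statistically significant at the 0.1 level.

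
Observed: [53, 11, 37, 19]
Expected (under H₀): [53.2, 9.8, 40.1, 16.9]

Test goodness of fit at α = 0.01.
Chi-square goodness of fit test:
H₀: observed counts match expected distribution
H₁: observed counts differ from expected distribution
df = k - 1 = 3
χ² = Σ(O - E)²/E
   = (53 - 53.2)²/53.2 + (11 - 9.8)²/9.8 + (37 - 40.1)²/40.1 + (19 - 16.9)²/16.9
   = 0.001 + 0.147 + 0.240 + 0.261
   = 0.65
p-value = 0.8853

Since p-value > α = 0.01, we fail to reject H₀.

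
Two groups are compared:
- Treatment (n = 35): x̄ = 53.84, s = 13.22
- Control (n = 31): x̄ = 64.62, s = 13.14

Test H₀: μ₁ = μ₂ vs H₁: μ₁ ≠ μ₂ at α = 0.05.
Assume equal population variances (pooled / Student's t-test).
Student's two-sample t-test (equal variances):
H₀: μ₁ = μ₂
H₁: μ₁ ≠ μ₂
df = n₁ + n₂ - 2 = 64
Pooled variance s_p² = [(n₁-1)s₁² + (n₂-1)s₂²] / (n₁ + n₂ - 2) = [(34)(13.22²) + (30)(13.14²)] / 64 = 173.7799
SE = √(s_p²(1/n₁ + 1/n₂)) = √(173.7799 × (1/35 + 1/31)) = 3.2513
t = (x̄₁ - x̄₂) / SE = (53.84 - 64.62) / 3.2513 = -10.78 / 3.2513 = -3.316
p-value = 0.0015

Since p-value < α = 0.05, we reject H₀.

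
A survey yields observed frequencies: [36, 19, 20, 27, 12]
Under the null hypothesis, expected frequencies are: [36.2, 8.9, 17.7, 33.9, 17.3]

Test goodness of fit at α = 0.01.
Chi-square goodness of fit test:
H₀: observed counts match expected distribution
H₁: observed counts differ from expected distribution
df = k - 1 = 4
χ² = Σ(O - E)²/E
   = (36 - 36.2)²/36.2 + (19 - 8.9)²/8.9 + (20 - 17.7)²/17.7 + (27 - 33.9)²/33.9 + (12 - 17.3)²/17.3
   = 0.001 + 11.462 + 0.299 + 1.404 + 1.624
   = 14.79
p-value = 0.0052

Since p-value < α = 0.01, we reject H₀.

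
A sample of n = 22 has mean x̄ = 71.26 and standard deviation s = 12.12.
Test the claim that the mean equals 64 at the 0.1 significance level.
One-sample t-test:
H₀: μ = 64
H₁: μ ≠ 64
df = n - 1 = 21
t = (x̄ - μ₀) / (s/√n) = (71.26 - 64) / (12.12/√22) = 2.810
p-value = 0.0105

Since p-value < α = 0.1, we reject H₀.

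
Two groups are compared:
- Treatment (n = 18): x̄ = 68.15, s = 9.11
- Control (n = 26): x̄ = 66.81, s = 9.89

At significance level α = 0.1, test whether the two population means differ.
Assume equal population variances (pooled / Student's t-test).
Student's two-sample t-test (equal variances):
H₀: μ₁ = μ₂
H₁: μ₁ ≠ μ₂
df = n₁ + n₂ - 2 = 42
Pooled variance s_p² = [(n₁-1)s₁² + (n₂-1)s₂²] / (n₁ + n₂ - 2) = [(17)(9.11²) + (25)(9.89²)] / 42 = 91.8135
SE = √(s_p²(1/n₁ + 1/n₂)) = √(91.8135 × (1/18 + 1/26)) = 2.9380
t = (x̄₁ - x̄₂) / SE = (68.15 - 66.81) / 2.9380 = 1.34 / 2.9380 = 0.456
p-value = 0.6507

Since p-value > α = 0.1, we fail to reject H₀.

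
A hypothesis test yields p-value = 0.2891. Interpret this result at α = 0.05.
Since p = 0.2891 > α = 0.05, fail to reject H₀.
There is insufficient evidence to reject the null hypothesis; the result is not statistically significant at the 0.05 level.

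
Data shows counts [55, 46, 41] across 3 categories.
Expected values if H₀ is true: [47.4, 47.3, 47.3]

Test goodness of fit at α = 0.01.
Chi-square goodness of fit test:
H₀: observed counts match expected distribution
H₁: observed counts differ from expected distribution
df = k - 1 = 2
χ² = Σ(O - E)²/E
   = (55 - 47.4)²/47.4 + (46 - 47.3)²/47.3 + (41 - 47.3)²/47.3
   = 1.219 + 0.036 + 0.839
   = 2.09
p-value = 0.3511

Since p-value > α = 0.01, we fail to reject H₀.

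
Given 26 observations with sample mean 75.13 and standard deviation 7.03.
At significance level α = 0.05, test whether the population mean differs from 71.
One-sample t-test:
H₀: μ = 71
H₁: μ ≠ 71
df = n - 1 = 25
t = (x̄ - μ₀) / (s/√n) = (75.13 - 71) / (7.03/√26) = 2.996
p-value = 0.0061

Since p-value < α = 0.05, we reject H₀.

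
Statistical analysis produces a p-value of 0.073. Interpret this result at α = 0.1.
Since p = 0.073 < α = 0.1, reject H₀.
There is sufficient evidence to reject the null hypothesis; the result is statistically significant at the 0.1 level.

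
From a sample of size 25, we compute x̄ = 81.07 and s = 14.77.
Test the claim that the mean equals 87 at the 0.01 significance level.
One-sample t-test:
H₀: μ = 87
H₁: μ ≠ 87
df = n - 1 = 24
t = (x̄ - μ₀) / (s/√n) = (81.07 - 87) / (14.77/√25) = -2.007
p-value = 0.0561

Since p-value > α = 0.01, we fail to reject H₀.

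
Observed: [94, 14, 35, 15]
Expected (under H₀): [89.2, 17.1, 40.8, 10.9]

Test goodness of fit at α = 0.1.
Chi-square goodness of fit test:
H₀: observed counts match expected distribution
H₁: observed counts differ from expected distribution
df = k - 1 = 3
χ² = Σ(O - E)²/E
   = (94 - 89.2)²/89.2 + (14 - 17.1)²/17.1 + (35 - 40.8)²/40.8 + (15 - 10.9)²/10.9
   = 0.258 + 0.562 + 0.825 + 1.542
   = 3.19
p-value = 0.3637

Since p-value > α = 0.1, we fail to reject H₀.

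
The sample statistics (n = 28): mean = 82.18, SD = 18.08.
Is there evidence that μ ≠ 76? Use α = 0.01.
One-sample t-test:
H₀: μ = 76
H₁: μ ≠ 76
df = n - 1 = 27
t = (x̄ - μ₀) / (s/√n) = (82.18 - 76) / (18.08/√28) = 1.809
p-value = 0.0816

Since p-value > α = 0.01, we fail to reject H₀.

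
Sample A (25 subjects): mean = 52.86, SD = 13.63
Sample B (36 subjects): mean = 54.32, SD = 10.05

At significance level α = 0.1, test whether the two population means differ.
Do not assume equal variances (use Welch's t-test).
Welch's two-sample t-test:
H₀: μ₁ = μ₂
H₁: μ₁ ≠ μ₂
s₁²/n₁ = 13.63²/25 = 7.4311,  s₂²/n₂ = 10.05²/36 = 2.8056
SE = √(s₁²/n₁ + s₂²/n₂) = √(7.4311 + 2.8056) = 3.1995
df (Welch-Satterthwaite) = (s₁²/n₁ + s₂²/n₂)² / [(s₁²/n₁)²/(n₁-1) + (s₂²/n₂)²/(n₂-1)] ≈ 41.49
t = (x̄₁ - x̄₂) / SE = (52.86 - 54.32) / 3.1995 = -1.46 / 3.1995 = -0.456
p-value = 0.6505

Since p-value > α = 0.1, we fail to reject H₀.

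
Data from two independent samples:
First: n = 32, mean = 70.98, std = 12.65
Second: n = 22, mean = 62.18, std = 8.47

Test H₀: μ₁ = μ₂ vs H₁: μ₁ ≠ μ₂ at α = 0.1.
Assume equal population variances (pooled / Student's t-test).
Student's two-sample t-test (equal variances):
H₀: μ₁ = μ₂
H₁: μ₁ ≠ μ₂
df = n₁ + n₂ - 2 = 52
Pooled variance s_p² = [(n₁-1)s₁² + (n₂-1)s₂²] / (n₁ + n₂ - 2) = [(31)(12.65²) + (21)(8.47²)] / 52 = 124.3703
SE = √(s_p²(1/n₁ + 1/n₂)) = √(124.3703 × (1/32 + 1/22)) = 3.0887
t = (x̄₁ - x̄₂) / SE = (70.98 - 62.18) / 3.0887 = 8.80 / 3.0887 = 2.849
p-value = 0.0063

Since p-value < α = 0.1, we reject H₀.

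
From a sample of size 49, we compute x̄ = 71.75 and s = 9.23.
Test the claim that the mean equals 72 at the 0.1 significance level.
One-sample t-test:
H₀: μ = 72
H₁: μ ≠ 72
df = n - 1 = 48
t = (x̄ - μ₀) / (s/√n) = (71.75 - 72) / (9.23/√49) = -0.190
p-value = 0.8504

Since p-value > α = 0.1, we fail to reject H₀.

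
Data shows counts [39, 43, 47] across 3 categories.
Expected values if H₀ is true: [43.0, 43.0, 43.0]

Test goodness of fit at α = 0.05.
Chi-square goodness of fit test:
H₀: observed counts match expected distribution
H₁: observed counts differ from expected distribution
df = k - 1 = 2
χ² = Σ(O - E)²/E
   = (39 - 43.0)²/43.0 + (43 - 43.0)²/43.0 + (47 - 43.0)²/43.0
   = 0.372 + 0.000 + 0.372
   = 0.74
p-value = 0.6893

Since p-value > α = 0.05, we fail to reject H₀.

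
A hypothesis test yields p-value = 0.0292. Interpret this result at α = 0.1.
Since p = 0.0292 < α = 0.1, reject H₀.
There is sufficient evidence to reject the null hypothesis; the result is statistically significant at the 0.1 level.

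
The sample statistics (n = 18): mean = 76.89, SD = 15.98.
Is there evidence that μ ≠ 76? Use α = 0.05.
One-sample t-test:
H₀: μ = 76
H₁: μ ≠ 76
df = n - 1 = 17
t = (x̄ - μ₀) / (s/√n) = (76.89 - 76) / (15.98/√18) = 0.236
p-value = 0.8160

Since p-value > α = 0.05, we fail to reject H₀.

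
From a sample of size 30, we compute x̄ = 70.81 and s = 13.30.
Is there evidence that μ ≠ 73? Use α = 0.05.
One-sample t-test:
H₀: μ = 73
H₁: μ ≠ 73
df = n - 1 = 29
t = (x̄ - μ₀) / (s/√n) = (70.81 - 73) / (13.30/√30) = -0.902
p-value = 0.3745

Since p-value > α = 0.05, we fail to reject H₀.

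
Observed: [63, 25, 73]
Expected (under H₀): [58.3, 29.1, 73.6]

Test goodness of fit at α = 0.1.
Chi-square goodness of fit test:
H₀: observed counts match expected distribution
H₁: observed counts differ from expected distribution
df = k - 1 = 2
χ² = Σ(O - E)²/E
   = (63 - 58.3)²/58.3 + (25 - 29.1)²/29.1 + (73 - 73.6)²/73.6
   = 0.379 + 0.578 + 0.005
   = 0.96
p-value = 0.6183

Since p-value > α = 0.1, we fail to reject H₀.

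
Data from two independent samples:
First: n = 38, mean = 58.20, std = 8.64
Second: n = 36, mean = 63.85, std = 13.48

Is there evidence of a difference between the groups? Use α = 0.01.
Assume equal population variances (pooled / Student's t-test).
Student's two-sample t-test (equal variances):
H₀: μ₁ = μ₂
H₁: μ₁ ≠ μ₂
df = n₁ + n₂ - 2 = 72
Pooled variance s_p² = [(n₁-1)s₁² + (n₂-1)s₂²] / (n₁ + n₂ - 2) = [(37)(8.64²) + (35)(13.48²)] / 72 = 126.6930
SE = √(s_p²(1/n₁ + 1/n₂)) = √(126.6930 × (1/38 + 1/36)) = 2.6179
t = (x̄₁ - x̄₂) / SE = (58.20 - 63.85) / 2.6179 = -5.65 / 2.6179 = -2.158
p-value = 0.0342

Since p-value > α = 0.01, we fail to reject H₀.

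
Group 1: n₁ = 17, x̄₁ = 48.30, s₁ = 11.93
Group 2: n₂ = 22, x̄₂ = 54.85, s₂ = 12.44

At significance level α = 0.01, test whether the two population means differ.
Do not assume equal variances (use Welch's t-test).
Welch's two-sample t-test:
H₀: μ₁ = μ₂
H₁: μ₁ ≠ μ₂
s₁²/n₁ = 11.93²/17 = 8.3721,  s₂²/n₂ = 12.44²/22 = 7.0343
SE = √(s₁²/n₁ + s₂²/n₂) = √(8.3721 + 7.0343) = 3.9251
df (Welch-Satterthwaite) = (s₁²/n₁ + s₂²/n₂)² / [(s₁²/n₁)²/(n₁-1) + (s₂²/n₂)²/(n₂-1)] ≈ 35.23
t = (x̄₁ - x̄₂) / SE = (48.30 - 54.85) / 3.9251 = -6.55 / 3.9251 = -1.669
p-value = 0.1040

Since p-value > α = 0.01, we fail to reject H₀.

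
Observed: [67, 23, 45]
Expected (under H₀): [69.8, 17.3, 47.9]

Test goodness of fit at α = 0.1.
Chi-square goodness of fit test:
H₀: observed counts match expected distribution
H₁: observed counts differ from expected distribution
df = k - 1 = 2
χ² = Σ(O - E)²/E
   = (67 - 69.8)²/69.8 + (23 - 17.3)²/17.3 + (45 - 47.9)²/47.9
   = 0.112 + 1.878 + 0.176
   = 2.17
p-value = 0.3386

Since p-value > α = 0.1, we fail to reject H₀.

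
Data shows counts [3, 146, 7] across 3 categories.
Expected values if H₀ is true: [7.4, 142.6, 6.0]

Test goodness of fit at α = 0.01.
Chi-square goodness of fit test:
H₀: observed counts match expected distribution
H₁: observed counts differ from expected distribution
df = k - 1 = 2
χ² = Σ(O - E)²/E
   = (3 - 7.4)²/7.4 + (146 - 142.6)²/142.6 + (7 - 6.0)²/6.0
   = 2.616 + 0.081 + 0.167
   = 2.86
p-value = 0.2388

Since p-value > α = 0.01, we fail to reject H₀.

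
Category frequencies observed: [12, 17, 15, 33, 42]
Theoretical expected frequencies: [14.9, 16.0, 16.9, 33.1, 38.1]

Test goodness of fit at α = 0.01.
Chi-square goodness of fit test:
H₀: observed counts match expected distribution
H₁: observed counts differ from expected distribution
df = k - 1 = 4
χ² = Σ(O - E)²/E
   = (12 - 14.9)²/14.9 + (17 - 16.0)²/16.0 + (15 - 16.9)²/16.9 + (33 - 33.1)²/33.1 + (42 - 38.1)²/38.1
   = 0.564 + 0.062 + 0.214 + 0.000 + 0.399
   = 1.24
p-value = 0.8715

Since p-value > α = 0.01, we fail to reject H₀.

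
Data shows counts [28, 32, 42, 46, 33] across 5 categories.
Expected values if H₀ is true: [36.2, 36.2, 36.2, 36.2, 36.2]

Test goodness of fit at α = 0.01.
Chi-square goodness of fit test:
H₀: observed counts match expected distribution
H₁: observed counts differ from expected distribution
df = k - 1 = 4
χ² = Σ(O - E)²/E
   = (28 - 36.2)²/36.2 + (32 - 36.2)²/36.2 + (42 - 36.2)²/36.2 + (46 - 36.2)²/36.2 + (33 - 36.2)²/36.2
   = 1.857 + 0.487 + 0.929 + 2.653 + 0.283
   = 6.21
p-value = 0.1840

Since p-value > α = 0.01, we fail to reject H₀.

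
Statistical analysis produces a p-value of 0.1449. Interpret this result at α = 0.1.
Since p = 0.1449 > α = 0.1, fail to reject H₀.
There is insufficient evidence to reject the null hypothesis; the result is not statistically significant at the 0.1 level.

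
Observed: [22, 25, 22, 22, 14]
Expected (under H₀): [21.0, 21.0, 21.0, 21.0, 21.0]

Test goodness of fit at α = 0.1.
Chi-square goodness of fit test:
H₀: observed counts match expected distribution
H₁: observed counts differ from expected distribution
df = k - 1 = 4
χ² = Σ(O - E)²/E
   = (22 - 21.0)²/21.0 + (25 - 21.0)²/21.0 + (22 - 21.0)²/21.0 + (22 - 21.0)²/21.0 + (14 - 21.0)²/21.0
   = 0.048 + 0.762 + 0.048 + 0.048 + 2.333
   = 3.24
p-value = 0.5188

Since p-value > α = 0.1, we fail to reject H₀.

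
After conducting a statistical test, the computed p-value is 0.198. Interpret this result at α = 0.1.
Since p = 0.198 > α = 0.1, fail to reject H₀.
There is insufficient evidence to reject the null hypothesis; the result is not statistically significant at the 0.1 level.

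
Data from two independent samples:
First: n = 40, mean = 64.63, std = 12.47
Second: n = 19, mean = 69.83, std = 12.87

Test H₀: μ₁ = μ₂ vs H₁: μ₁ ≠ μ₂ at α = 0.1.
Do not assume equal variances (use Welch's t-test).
Welch's two-sample t-test:
H₀: μ₁ = μ₂
H₁: μ₁ ≠ μ₂
s₁²/n₁ = 12.47²/40 = 3.8875,  s₂²/n₂ = 12.87²/19 = 8.7177
SE = √(s₁²/n₁ + s₂²/n₂) = √(3.8875 + 8.7177) = 3.5504
df (Welch-Satterthwaite) = (s₁²/n₁ + s₂²/n₂)² / [(s₁²/n₁)²/(n₁-1) + (s₂²/n₂)²/(n₂-1)] ≈ 34.47
t = (x̄₁ - x̄₂) / SE = (64.63 - 69.83) / 3.5504 = -5.20 / 3.5504 = -1.465
p-value = 0.1521

Since p-value > α = 0.1, we fail to reject H₀.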